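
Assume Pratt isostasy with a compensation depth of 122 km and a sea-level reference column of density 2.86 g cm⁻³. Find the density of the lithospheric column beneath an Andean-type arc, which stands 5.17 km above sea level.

2.74 g cm⁻³

Pratt balance: ρ_ref D = ρ (D + h).
ρ = ρ_ref D/(D + h) = 2.86 × 122 km/(122 km + 5.17 km) = 2.74 g cm⁻³.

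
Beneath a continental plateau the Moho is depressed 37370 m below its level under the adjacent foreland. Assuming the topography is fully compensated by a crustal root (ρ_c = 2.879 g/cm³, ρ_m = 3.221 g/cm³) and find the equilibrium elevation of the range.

Equating mass per unit area of the two columns: ρ_c h = (ρ_m − ρ_c) r.
h = r (ρ_m − ρ_c) / ρ_c = 37370 m × (3.221 − 2.879) / 2.879 = 4440 m.

4440 m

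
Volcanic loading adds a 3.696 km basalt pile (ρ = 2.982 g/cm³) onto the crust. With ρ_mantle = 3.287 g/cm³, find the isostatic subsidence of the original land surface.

Subaerial loading: s = t ρ_load / ρ_m.
s = 3.696 km × 2.982/3.287 = 3.35 km.

3.35 km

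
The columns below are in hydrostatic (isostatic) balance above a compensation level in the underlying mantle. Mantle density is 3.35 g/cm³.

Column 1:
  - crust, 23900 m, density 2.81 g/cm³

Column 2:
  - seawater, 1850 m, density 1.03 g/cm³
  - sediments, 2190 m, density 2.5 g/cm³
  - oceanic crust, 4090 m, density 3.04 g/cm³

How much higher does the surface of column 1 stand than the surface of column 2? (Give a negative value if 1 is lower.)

1640 m

For any compensation level in the mantle, the mantle terms cancel and isostasy reduces to e = (Σt_1 − Σt_2) − (Σ(ρt)_1 − Σ(ρt)_2) / ρ_m.
Σt_1 = 23900 m; Σt_2 = 8130 m; Σ(ρt)_1 = 67159; Σ(ρt)_2 = 19814.1 (in m·g/cm³).
e = (23900 − 8130) − (67159 − 19814.1) / 3.35 = 1640 m.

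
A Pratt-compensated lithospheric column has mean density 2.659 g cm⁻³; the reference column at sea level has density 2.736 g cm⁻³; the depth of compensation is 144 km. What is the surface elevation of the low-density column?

4.17 km

ρ_ref D = ρ (D + h) → h = D (ρ_ref − ρ)/ρ.
h = 144 km × (2.736 − 2.659)/2.659 = 4.17 km.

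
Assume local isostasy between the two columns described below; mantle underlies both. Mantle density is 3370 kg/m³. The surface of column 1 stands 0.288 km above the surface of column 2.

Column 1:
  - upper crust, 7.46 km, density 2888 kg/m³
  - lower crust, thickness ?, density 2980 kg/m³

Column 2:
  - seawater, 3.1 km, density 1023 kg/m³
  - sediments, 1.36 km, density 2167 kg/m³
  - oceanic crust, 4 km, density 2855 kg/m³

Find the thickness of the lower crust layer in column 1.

21.4 km

Take the compensation level at the base of the deeper column (depth z_c below the surface of column 1) and equate Σ ρ_i t_i down to z_c; mantle fills any gap and the z_c terms cancel.
Column 1: 7.46×2888 + x×2980 + (z_c − 7.46 − x)×3370
Column 2: 0.288×0 + 3.1×1023 + 1.36×2167 + 4×2855 + (z_c − 0.288 − 8.46)×3370
The z_c×3370 term appears on both sides and cancels. Collect the known terms of each column as K = Σ(ρt)_known − 3370 × (depth of known layers): K_1 = 21544.48 − 3370×7.46 = −3595.72; K_2 = 17538.42 − 3370×(0.288 + 8.46) = −11942.34.
Balance: K_1 − x×(3370 − 2980) = K_2, so x = (K_1 − K_2)/(3370 − 2980) = 8346.62/390 = 21.4 km.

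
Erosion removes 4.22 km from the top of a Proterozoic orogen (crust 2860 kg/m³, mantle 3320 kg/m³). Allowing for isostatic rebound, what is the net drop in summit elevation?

Rebound u = e ρ_c/ρ_m = 4.22 km × 2860/3320 = 3.635 km.
Net surface drop = e − u = 4.22 km − 3.635 km = e (ρ_m − ρ_c)/ρ_m = 0.585 km.

0.585 km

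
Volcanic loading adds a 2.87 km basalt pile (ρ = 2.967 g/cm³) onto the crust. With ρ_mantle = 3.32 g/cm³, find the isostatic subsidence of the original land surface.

Subaerial loading: s = t ρ_load / ρ_m.
s = 2.87 km × 2.967/3.32 = 2.56 km.

2.56 km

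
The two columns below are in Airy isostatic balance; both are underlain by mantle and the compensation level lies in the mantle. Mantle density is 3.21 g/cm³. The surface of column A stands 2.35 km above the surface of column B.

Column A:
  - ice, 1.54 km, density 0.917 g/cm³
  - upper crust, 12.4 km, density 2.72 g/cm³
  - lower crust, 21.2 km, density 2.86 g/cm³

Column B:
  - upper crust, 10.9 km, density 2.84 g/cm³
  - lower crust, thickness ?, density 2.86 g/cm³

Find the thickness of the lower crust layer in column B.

15.6 km

Take the compensation level at the base of the deeper column (depth z_c below the surface of column A) and equate Σ ρ_i t_i down to z_c; mantle fills any gap and the z_c terms cancel.
Column A: 1.54×0.917 + 12.4×2.72 + 21.2×2.86 + (z_c − 35.14)×3.21
Column B: 2.35×0 + 10.9×2.84 + x×2.86 + (z_c − 2.35 − 10.9 − x)×3.21
The z_c×3.21 term appears on both sides and cancels. Collect the known terms of each column as K = Σ(ρt)_known − 3.21 × (depth of known layers): K_A = 95.77218 − 3.21×35.14 = −17.02722; K_B = 30.956 − 3.21×(2.35 + 10.9) = −11.5765.
Balance: K_A = K_B − x×(3.21 − 2.86), so x = (K_B − K_A)/(3.21 − 2.86) = 5.45072/0.35 = 15.6 km.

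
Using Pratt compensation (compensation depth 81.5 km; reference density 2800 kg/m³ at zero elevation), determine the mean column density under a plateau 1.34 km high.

Pratt balance: ρ_ref D = ρ (D + h).
ρ = ρ_ref D/(D + h) = 2800 × 81.5 km/(81.5 km + 1.34 km) = 2750 kg/m³.

2750 kg/m³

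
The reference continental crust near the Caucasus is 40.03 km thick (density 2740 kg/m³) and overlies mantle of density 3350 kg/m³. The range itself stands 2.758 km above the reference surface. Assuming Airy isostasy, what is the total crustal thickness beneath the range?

Root depth r = h ρ_c / (ρ_m − ρ_c) = 2.758 km × 2740 / 610 = 12.39 km.
Total thickness = T + h + r = 40.03 km + 2.758 km + 12.39 km = 55.2 km.

55.2 km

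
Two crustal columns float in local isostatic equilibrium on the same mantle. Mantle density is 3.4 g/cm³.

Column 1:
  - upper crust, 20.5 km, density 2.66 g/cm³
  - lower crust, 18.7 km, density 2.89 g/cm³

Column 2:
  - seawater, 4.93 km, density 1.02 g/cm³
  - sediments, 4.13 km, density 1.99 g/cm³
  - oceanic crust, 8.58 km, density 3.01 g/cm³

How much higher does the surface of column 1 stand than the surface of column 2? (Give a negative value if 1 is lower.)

For any compensation level in the mantle, the mantle terms cancel and isostasy reduces to e = (Σt_1 − Σt_2) − (Σ(ρt)_1 − Σ(ρt)_2) / ρ_m.
Σt_1 = 39.2 km; Σt_2 = 17.64 km; Σ(ρt)_1 = 108.573; Σ(ρt)_2 = 39.0731 (in km·g/cm³).
e = (39.2 − 17.64) − (108.573 − 39.0731) / 3.4 = 1.12 km.

1.12 km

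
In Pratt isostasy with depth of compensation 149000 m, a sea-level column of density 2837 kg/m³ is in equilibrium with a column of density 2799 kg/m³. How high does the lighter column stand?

ρ_ref D = ρ (D + h) → h = D (ρ_ref − ρ)/ρ.
h = 149000 m × (2837 − 2799)/2799 = 2020 m.

2020 m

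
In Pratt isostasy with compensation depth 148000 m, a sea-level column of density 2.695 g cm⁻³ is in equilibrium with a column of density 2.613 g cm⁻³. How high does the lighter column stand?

4640 m

ρ_ref D = ρ (D + h) → h = D (ρ_ref − ρ)/ρ.
h = 148000 m × (2.695 − 2.613)/2.613 = 4640 m.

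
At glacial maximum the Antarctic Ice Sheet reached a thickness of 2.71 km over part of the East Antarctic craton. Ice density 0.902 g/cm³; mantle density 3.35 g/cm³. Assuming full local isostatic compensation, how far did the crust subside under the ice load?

0.73 km

Isostatic balance requires: the ice load ρ_ice t is balanced by mantle displaced below, ρ_m s.
s = t ρ_ice / ρ_m = 2.71 km × 0.902/3.35 = 0.73 km.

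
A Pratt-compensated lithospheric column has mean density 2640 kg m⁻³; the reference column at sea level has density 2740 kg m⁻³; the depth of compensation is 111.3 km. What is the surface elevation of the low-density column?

4.22 km

ρ_ref D = ρ (D + h) → h = D (ρ_ref − ρ)/ρ.
h = 111.3 km × (2740 − 2640)/2640 = 4.22 km.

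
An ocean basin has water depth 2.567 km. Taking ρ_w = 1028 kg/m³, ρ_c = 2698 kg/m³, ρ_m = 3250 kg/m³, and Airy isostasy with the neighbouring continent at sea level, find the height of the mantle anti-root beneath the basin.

7.77 km

Equating mass per unit area of the two columns: replacing crust with seawater at the top is compensated by replacing crust with mantle at the base: d (ρ_c − ρ_w) = a (ρ_m − ρ_c).
a = d (ρ_c − ρ_w)/(ρ_m − ρ_c) = 2.567 km × 1670/552 = 7.77 km.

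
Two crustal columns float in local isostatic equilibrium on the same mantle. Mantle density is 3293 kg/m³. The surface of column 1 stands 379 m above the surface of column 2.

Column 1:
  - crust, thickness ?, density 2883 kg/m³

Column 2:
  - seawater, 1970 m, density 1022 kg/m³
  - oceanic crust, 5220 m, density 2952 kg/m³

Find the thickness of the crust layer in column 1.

Take the compensation level at the base of the deeper column (depth z_c below the surface of column 1) and equate Σ ρ_i t_i down to z_c; mantle fills any gap and the z_c terms cancel.
Column 1: x×2883 + (z_c − 0 − x)×3293
Column 2: 379×0 + 1970×1022 + 5220×2952 + (z_c − 379 − 7190)×3293
The z_c×3293 term appears on both sides and cancels. Collect the known terms of each column as K = Σ(ρt)_known − 3293 × (depth of known layers): K_1 = 0 − 3293×0 = 0; K_2 = 17422780 − 3293×(379 + 7190) = −7501937.
Balance: K_1 − x×(3293 − 2883) = K_2, so x = (K_1 − K_2)/(3293 − 2883) = 7501940/410 = 18300 m.

18300 m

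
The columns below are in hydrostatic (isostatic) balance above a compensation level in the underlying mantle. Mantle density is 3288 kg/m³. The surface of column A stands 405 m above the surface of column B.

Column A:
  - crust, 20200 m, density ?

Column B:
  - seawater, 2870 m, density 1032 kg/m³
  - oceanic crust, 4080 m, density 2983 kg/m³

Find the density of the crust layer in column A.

Take the compensation level at the base of the deeper column (depth z_c below the surface of column A) and equate Σ ρ_i t_i down to z_c; mantle fills any gap and the z_c terms cancel.
Column A: 20200×ρ + (z_c − 20200)×3288
Column B: 405×0 + 2870×1032 + 4080×2983 + (z_c − 405 − 6950)×3288
The z_c×3288 term appears on both sides and cancels. Collect the known terms of each column as K = Σ(ρt)_known − 3288 × (depth of known layers): K_A = 0 − 3288×20200 = −66417600; K_B = 15132480 − 3288×(405 + 6950) = −9050760.
Balance: K_A + 20200×ρ = K_B, so ρ = (K_B − K_A)/20200 = 57366800/20200 = 2840 kg/m³.

2840 kg/m³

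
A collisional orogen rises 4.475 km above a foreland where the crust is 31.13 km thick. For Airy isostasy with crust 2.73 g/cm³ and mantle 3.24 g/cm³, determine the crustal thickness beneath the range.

59.6 km

Root depth r = h ρ_c / (ρ_m − ρ_c) = 4.475 km × 2.73 / 0.51 = 23.95 km.
Total thickness = T + h + r = 31.13 km + 4.475 km + 23.95 km = 59.6 km.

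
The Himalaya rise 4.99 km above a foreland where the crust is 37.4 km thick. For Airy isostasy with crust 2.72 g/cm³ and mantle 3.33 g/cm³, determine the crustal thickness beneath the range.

Root depth r = h ρ_c / (ρ_m − ρ_c) = 4.99 km × 2.72 / 0.61 = 22.25 km.
Total thickness = T + h + r = 37.4 km + 4.99 km + 22.25 km = 64.6 km.

64.6 km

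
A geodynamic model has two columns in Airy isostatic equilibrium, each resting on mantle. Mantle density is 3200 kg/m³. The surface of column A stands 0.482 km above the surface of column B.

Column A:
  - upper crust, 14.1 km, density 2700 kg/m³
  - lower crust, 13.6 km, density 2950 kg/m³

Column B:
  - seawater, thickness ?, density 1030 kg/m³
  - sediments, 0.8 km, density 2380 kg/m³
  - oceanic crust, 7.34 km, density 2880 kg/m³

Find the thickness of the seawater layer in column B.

Take the compensation level at the base of the deeper column (depth z_c below the surface of column A) and equate Σ ρ_i t_i down to z_c; mantle fills any gap and the z_c terms cancel.
Column A: 14.1×2700 + 13.6×2950 + (z_c − 27.7)×3200
Column B: 0.482×0 + x×1030 + 0.8×2380 + 7.34×2880 + (z_c − 0.482 − 8.14 − x)×3200
The z_c×3200 term appears on both sides and cancels. Collect the known terms of each column as K = Σ(ρt)_known − 3200 × (depth of known layers): K_A = 78190 − 3200×27.7 = −10450; K_B = 23043.2 − 3200×(0.482 + 8.14) = −4547.2.
Balance: K_A = K_B − x×(3200 − 1030), so x = (K_B − K_A)/(3200 − 1030) = 5902.8/2170 = 2.72 km.

2.72 km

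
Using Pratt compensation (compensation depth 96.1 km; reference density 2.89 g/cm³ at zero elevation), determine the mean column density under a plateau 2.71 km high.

Pratt balance: ρ_ref D = ρ (D + h).
ρ = ρ_ref D/(D + h) = 2.89 × 96.1 km/(96.1 km + 2.71 km) = 2.81 g/cm³.

2.81 g/cm³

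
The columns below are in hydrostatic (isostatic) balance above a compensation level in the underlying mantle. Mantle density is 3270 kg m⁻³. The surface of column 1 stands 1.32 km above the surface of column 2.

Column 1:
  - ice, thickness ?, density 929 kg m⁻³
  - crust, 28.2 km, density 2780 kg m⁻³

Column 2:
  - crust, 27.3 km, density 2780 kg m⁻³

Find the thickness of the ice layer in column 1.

Take the compensation level at the base of the deeper column (depth z_c below the surface of column 1) and equate Σ ρ_i t_i down to z_c; mantle fills any gap and the z_c terms cancel.
Column 1: x×929 + 28.2×2780 + (z_c − 28.2 − x)×3270
Column 2: 1.32×0 + 27.3×2780 + (z_c − 1.32 − 27.3)×3270
The z_c×3270 term appears on both sides and cancels. Collect the known terms of each column as K = Σ(ρt)_known − 3270 × (depth of known layers): K_1 = 78396 − 3270×28.2 = −13818; K_2 = 75894 − 3270×(1.32 + 27.3) = −17693.4.
Balance: K_1 − x×(3270 − 929) = K_2, so x = (K_1 − K_2)/(3270 − 929) = 3875.4/2341 = 1.66 km.

1.66 km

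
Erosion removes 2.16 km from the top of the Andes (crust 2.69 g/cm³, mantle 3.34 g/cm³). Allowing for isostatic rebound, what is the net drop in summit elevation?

0.42 km

Rebound u = e ρ_c/ρ_m = 2.16 km × 2.69/3.34 = 1.74 km.
Net surface drop = e − u = 2.16 km − 1.74 km = e (ρ_m − ρ_c)/ρ_m = 0.42 km.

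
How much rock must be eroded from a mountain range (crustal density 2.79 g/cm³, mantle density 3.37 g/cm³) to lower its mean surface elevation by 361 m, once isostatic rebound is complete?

2100 m

Net drop Δ = e − u = e − e ρ_c/ρ_m = e (ρ_m − ρ_c)/ρ_m.
e = Δ ρ_m/(ρ_m − ρ_c) = 361 m × 3.37/0.58 = 2100 m.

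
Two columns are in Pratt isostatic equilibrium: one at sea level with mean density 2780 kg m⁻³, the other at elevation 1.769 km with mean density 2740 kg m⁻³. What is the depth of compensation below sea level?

121 km

ρ_ref D = ρ (D + h) → D (ρ_ref − ρ) = ρ h.
D = ρ h/(ρ_ref − ρ) = 2740 × 1.769 km/(2780 − 2740) = 121 km.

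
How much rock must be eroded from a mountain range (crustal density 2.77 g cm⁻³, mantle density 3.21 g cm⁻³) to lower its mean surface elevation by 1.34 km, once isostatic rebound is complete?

Net drop Δ = e − u = e − e ρ_c/ρ_m = e (ρ_m − ρ_c)/ρ_m.
e = Δ ρ_m/(ρ_m − ρ_c) = 1.34 km × 3.21/0.44 = 9.78 km.

9.78 km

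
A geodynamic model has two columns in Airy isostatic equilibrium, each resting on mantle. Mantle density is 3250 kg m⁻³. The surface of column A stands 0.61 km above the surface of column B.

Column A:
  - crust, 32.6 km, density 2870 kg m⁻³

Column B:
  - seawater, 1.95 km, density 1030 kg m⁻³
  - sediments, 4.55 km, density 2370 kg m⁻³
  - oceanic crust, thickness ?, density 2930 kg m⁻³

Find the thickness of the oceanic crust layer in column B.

Take the compensation level at the base of the deeper column (depth z_c below the surface of column A) and equate Σ ρ_i t_i down to z_c; mantle fills any gap and the z_c terms cancel.
Column A: 32.6×2870 + (z_c − 32.6)×3250
Column B: 0.61×0 + 1.95×1030 + 4.55×2370 + x×2930 + (z_c − 0.61 − 6.5 − x)×3250
The z_c×3250 term appears on both sides and cancels. Collect the known terms of each column as K = Σ(ρt)_known − 3250 × (depth of known layers): K_A = 93562 − 3250×32.6 = −12388; K_B = 12792 − 3250×(0.61 + 6.5) = −10315.5.
Balance: K_A = K_B − x×(3250 − 2930), so x = (K_B − K_A)/(3250 − 2930) = 2072.5/320 = 6.48 km.

6.48 km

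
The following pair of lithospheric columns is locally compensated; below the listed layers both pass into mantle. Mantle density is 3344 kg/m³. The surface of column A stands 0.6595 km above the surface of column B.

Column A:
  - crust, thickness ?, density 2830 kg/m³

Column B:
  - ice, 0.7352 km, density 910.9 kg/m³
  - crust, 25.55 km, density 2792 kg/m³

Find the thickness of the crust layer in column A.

Take the compensation level at the base of the deeper column (depth z_c below the surface of column A) and equate Σ ρ_i t_i down to z_c; mantle fills any gap and the z_c terms cancel.
Column A: x×2830 + (z_c − 0 − x)×3344
Column B: 0.6595×0 + 0.7352×910.9 + 25.55×2792 + (z_c − 0.6595 − 26.2852)×3344
The z_c×3344 term appears on both sides and cancels. Collect the known terms of each column as K = Σ(ρt)_known − 3344 × (depth of known layers): K_A = 0 − 3344×0 = 0; K_B = 72005.2937 − 3344×(0.6595 + 26.2852) = −18097.7831.
Balance: K_A − x×(3344 − 2830) = K_B, so x = (K_A − K_B)/(3344 − 2830) = 18097.8/514 = 35.2 km.

35.2 km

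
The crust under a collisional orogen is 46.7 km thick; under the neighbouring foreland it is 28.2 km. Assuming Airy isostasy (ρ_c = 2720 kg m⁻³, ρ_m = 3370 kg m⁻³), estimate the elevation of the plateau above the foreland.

Excess crust Δ = 46.7 km − 28.2 km = 18.5 km, split between elevation h and root r with h + r = Δ.
Airy balance ρ_c h = (ρ_m − ρ_c) r gives r = h ρ_c/(ρ_m − ρ_c), so h (1 + ρ_c/(ρ_m − ρ_c)) = Δ, i.e. h = Δ (ρ_m − ρ_c)/ρ_m.
h = 18.5 km × 650/3370 = 3.57 km.

3.57 km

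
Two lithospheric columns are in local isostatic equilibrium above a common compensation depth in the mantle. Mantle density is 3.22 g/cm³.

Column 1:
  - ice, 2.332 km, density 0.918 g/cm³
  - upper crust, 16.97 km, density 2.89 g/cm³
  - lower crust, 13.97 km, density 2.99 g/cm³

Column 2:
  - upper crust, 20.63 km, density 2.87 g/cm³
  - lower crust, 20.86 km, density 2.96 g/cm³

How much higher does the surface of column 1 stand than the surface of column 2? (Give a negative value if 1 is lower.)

For any compensation level in the mantle, the mantle terms cancel and isostasy reduces to e = (Σt_1 − Σt_2) − (Σ(ρt)_1 − Σ(ρt)_2) / ρ_m.
Σt_1 = 33.272 km; Σt_2 = 41.49 km; Σ(ρt)_1 = 92.954376; Σ(ρt)_2 = 120.9537 (in km·g/cm³).
e = (33.272 − 41.49) − (92.954376 − 120.9537) / 3.22 = 0.477 km.

0.477 km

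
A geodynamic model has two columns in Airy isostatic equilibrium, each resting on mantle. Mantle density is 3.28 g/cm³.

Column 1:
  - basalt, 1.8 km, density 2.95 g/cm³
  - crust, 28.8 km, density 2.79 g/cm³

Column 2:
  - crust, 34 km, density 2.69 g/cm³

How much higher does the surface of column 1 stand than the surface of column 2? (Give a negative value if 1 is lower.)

−1.63 km

For any compensation level in the mantle, the mantle terms cancel and isostasy reduces to e = (Σt_1 − Σt_2) − (Σ(ρt)_1 − Σ(ρt)_2) / ρ_m.
Σt_1 = 30.6 km; Σt_2 = 34 km; Σ(ρt)_1 = 85.662; Σ(ρt)_2 = 91.46 (in km·g/cm³).
e = (30.6 − 34) − (85.662 − 91.46) / 3.28 = −1.63 km.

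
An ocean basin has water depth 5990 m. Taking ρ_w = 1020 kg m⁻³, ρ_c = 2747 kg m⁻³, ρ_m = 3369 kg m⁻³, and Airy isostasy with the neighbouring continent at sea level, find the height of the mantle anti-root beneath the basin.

16600 m

For local isostatic compensation: replacing crust with seawater at the top is compensated by replacing crust with mantle at the base: d (ρ_c − ρ_w) = a (ρ_m − ρ_c).
a = d (ρ_c − ρ_w)/(ρ_m − ρ_c) = 5990 m × 1727/622 = 16600 m.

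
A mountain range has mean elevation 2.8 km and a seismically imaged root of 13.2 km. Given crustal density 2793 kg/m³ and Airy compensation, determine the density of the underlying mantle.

Airy balance: ρ_c h = (ρ_m − ρ_c) r → ρ_m = ρ_c (1 + h/r).
ρ_m = 2793 × (1 + 2.8 km/13.2 km) = 3390 kg/m³.

3390 kg/m³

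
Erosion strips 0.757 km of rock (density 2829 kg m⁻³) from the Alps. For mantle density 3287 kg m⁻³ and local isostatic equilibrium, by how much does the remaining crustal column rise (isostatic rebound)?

Unloading: uplift u = e ρ_c/ρ_m = 0.757 km × 2829/3287 = 0.652 km.

0.652 km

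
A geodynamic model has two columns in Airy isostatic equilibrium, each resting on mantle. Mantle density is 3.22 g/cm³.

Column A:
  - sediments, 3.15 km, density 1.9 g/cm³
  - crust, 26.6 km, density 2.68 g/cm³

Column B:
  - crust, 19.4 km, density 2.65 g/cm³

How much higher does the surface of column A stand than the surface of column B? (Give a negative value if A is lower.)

2.32 km

For any compensation level in the mantle, the mantle terms cancel and isostasy reduces to e = (Σt_A − Σt_B) − (Σ(ρt)_A − Σ(ρt)_B) / ρ_m.
Σt_A = 29.75 km; Σt_B = 19.4 km; Σ(ρt)_A = 77.273; Σ(ρt)_B = 51.41 (in km·g/cm³).
e = (29.75 − 19.4) − (77.273 − 51.41) / 3.22 = 2.32 km.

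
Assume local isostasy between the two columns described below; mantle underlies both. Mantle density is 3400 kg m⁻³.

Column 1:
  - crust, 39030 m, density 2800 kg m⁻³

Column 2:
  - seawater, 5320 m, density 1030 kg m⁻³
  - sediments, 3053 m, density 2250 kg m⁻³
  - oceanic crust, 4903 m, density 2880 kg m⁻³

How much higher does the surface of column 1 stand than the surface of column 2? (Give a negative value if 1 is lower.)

For any compensation level in the mantle, the mantle terms cancel and isostasy reduces to e = (Σt_1 − Σt_2) − (Σ(ρt)_1 − Σ(ρt)_2) / ρ_m.
Σt_1 = 39030 m; Σt_2 = 13276 m; Σ(ρt)_1 = 109284000; Σ(ρt)_2 = 26469490 (in m·kg m⁻³).
e = (39030 − 13276) − (109284000 − 26469490) / 3400 = 1400 m.

1400 m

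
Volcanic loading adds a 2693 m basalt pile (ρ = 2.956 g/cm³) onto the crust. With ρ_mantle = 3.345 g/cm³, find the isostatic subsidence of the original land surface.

Subaerial loading: s = t ρ_load / ρ_m.
s = 2693 m × 2.956/3.345 = 2380 m.

2380 m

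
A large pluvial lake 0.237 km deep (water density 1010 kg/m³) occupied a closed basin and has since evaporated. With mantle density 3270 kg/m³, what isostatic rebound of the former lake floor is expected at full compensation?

u = d ρ_w/ρ_m = 0.237 km × 1010/3270 = 0.0732 km.

0.0732 km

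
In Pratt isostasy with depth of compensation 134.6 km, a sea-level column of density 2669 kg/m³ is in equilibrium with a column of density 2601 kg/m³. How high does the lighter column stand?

3.52 km

ρ_ref D = ρ (D + h) → h = D (ρ_ref − ρ)/ρ.
h = 134.6 km × (2669 − 2601)/2601 = 3.52 km.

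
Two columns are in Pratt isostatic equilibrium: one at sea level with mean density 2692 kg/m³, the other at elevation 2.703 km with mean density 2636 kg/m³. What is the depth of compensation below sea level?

127 km

ρ_ref D = ρ (D + h) → D (ρ_ref − ρ) = ρ h.
D = ρ h/(ρ_ref − ρ) = 2636 × 2.703 km/(2692 − 2636) = 127 km.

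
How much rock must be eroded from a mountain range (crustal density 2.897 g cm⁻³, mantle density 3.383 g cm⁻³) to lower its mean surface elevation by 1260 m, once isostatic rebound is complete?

Net drop Δ = e − u = e − e ρ_c/ρ_m = e (ρ_m − ρ_c)/ρ_m.
e = Δ ρ_m/(ρ_m − ρ_c) = 1260 m × 3.383/0.486 = 8770 m.

8770 m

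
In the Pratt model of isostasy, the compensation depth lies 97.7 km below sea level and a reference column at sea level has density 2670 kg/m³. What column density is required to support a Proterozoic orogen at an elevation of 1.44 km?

Pratt balance: ρ_ref D = ρ (D + h).
ρ = ρ_ref D/(D + h) = 2670 × 97.7 km/(97.7 km + 1.44 km) = 2630 kg/m³.

2630 kg/m³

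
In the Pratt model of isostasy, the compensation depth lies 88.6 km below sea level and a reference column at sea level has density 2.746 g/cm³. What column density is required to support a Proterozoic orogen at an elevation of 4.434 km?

Pratt balance: ρ_ref D = ρ (D + h).
ρ = ρ_ref D/(D + h) = 2.746 × 88.6 km/(88.6 km + 4.434 km) = 2.62 g/cm³.

2.62 g/cm³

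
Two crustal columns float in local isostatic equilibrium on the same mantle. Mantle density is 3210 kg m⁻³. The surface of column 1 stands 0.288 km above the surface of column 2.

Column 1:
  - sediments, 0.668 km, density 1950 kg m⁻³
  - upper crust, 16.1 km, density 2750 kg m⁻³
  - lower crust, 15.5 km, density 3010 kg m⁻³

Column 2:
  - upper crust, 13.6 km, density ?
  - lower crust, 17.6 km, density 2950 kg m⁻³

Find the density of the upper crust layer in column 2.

Take the compensation level at the base of the deeper column (depth z_c below the surface of column 1) and equate Σ ρ_i t_i down to z_c; mantle fills any gap and the z_c terms cancel.
Column 1: 0.668×1950 + 16.1×2750 + 15.5×3010 + (z_c − 32.268)×3210
Column 2: 0.288×0 + 13.6×ρ + 17.6×2950 + (z_c − 0.288 − 31.2)×3210
The z_c×3210 term appears on both sides and cancels. Collect the known terms of each column as K = Σ(ρt)_known − 3210 × (depth of known layers): K_1 = 92232.6 − 3210×32.268 = −11347.68; K_2 = 51920 − 3210×(0.288 + 31.2) = −49156.48.
Balance: K_1 = K_2 + 13.6×ρ, so ρ = (K_1 − K_2)/13.6 = 37808.8/13.6 = 2780 kg m⁻³.

2780 kg m⁻³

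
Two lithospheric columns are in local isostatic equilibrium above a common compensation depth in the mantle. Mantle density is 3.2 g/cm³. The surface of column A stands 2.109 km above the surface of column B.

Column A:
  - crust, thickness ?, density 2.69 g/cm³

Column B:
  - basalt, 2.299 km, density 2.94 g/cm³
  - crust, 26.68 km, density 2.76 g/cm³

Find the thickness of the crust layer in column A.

37.4 km

Take the compensation level at the base of the deeper column (depth z_c below the surface of column A) and equate Σ ρ_i t_i down to z_c; mantle fills any gap and the z_c terms cancel.
Column A: x×2.69 + (z_c − 0 − x)×3.2
Column B: 2.109×0 + 2.299×2.94 + 26.68×2.76 + (z_c − 2.109 − 28.979)×3.2
The z_c×3.2 term appears on both sides and cancels. Collect the known terms of each column as K = Σ(ρt)_known − 3.2 × (depth of known layers): K_A = 0 − 3.2×0 = 0; K_B = 80.39586 − 3.2×(2.109 + 28.979) = −19.08574.
Balance: K_A − x×(3.2 − 2.69) = K_B, so x = (K_A − K_B)/(3.2 − 2.69) = 19.0857/0.51 = 37.4 km.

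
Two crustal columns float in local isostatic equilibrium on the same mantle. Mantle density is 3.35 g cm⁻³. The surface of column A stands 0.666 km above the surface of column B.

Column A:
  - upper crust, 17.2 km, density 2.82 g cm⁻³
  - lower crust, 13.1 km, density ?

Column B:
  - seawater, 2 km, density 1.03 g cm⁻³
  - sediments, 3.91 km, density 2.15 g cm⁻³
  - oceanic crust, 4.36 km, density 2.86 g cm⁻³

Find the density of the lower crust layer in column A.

3 g cm⁻³

Take the compensation level at the base of the deeper column (depth z_c below the surface of column A) and equate Σ ρ_i t_i down to z_c; mantle fills any gap and the z_c terms cancel.
Column A: 17.2×2.82 + 13.1×ρ + (z_c − 30.3)×3.35
Column B: 0.666×0 + 2×1.03 + 3.91×2.15 + 4.36×2.86 + (z_c − 0.666 − 10.27)×3.35
The z_c×3.35 term appears on both sides and cancels. Collect the known terms of each column as K = Σ(ρt)_known − 3.35 × (depth of known layers): K_A = 48.504 − 3.35×30.3 = −53.001; K_B = 22.9361 − 3.35×(0.666 + 10.27) = −13.6995.
Balance: K_A + 13.1×ρ = K_B, so ρ = (K_B − K_A)/13.1 = 39.3015/13.1 = 3 g cm⁻³.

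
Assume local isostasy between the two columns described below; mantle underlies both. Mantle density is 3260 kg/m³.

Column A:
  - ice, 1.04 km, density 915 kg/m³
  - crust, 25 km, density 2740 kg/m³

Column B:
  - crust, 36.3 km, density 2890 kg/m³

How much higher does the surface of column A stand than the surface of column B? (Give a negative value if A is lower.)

For any compensation level in the mantle, the mantle terms cancel and isostasy reduces to e = (Σt_A − Σt_B) − (Σ(ρt)_A − Σ(ρt)_B) / ρ_m.
Σt_A = 26.04 km; Σt_B = 36.3 km; Σ(ρt)_A = 69451.6; Σ(ρt)_B = 104907 (in km·kg/m³).
e = (26.04 − 36.3) − (69451.6 − 104907) / 3260 = 0.616 km.

0.616 km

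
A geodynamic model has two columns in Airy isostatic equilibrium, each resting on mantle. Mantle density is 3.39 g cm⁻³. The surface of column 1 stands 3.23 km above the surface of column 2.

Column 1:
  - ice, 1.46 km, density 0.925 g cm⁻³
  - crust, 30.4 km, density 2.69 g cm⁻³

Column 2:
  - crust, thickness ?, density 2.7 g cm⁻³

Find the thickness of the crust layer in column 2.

Take the compensation level at the base of the deeper column (depth z_c below the surface of column 1) and equate Σ ρ_i t_i down to z_c; mantle fills any gap and the z_c terms cancel.
Column 1: 1.46×0.925 + 30.4×2.69 + (z_c − 31.86)×3.39
Column 2: 3.23×0 + x×2.7 + (z_c − 3.23 − 0 − x)×3.39
The z_c×3.39 term appears on both sides and cancels. Collect the known terms of each column as K = Σ(ρt)_known − 3.39 × (depth of known layers): K_1 = 83.1265 − 3.39×31.86 = −24.8789; K_2 = 0 − 3.39×(3.23 + 0) = −10.9497.
Balance: K_1 = K_2 − x×(3.39 − 2.7), so x = (K_2 − K_1)/(3.39 − 2.7) = 13.9292/0.69 = 20.2 km.

20.2 km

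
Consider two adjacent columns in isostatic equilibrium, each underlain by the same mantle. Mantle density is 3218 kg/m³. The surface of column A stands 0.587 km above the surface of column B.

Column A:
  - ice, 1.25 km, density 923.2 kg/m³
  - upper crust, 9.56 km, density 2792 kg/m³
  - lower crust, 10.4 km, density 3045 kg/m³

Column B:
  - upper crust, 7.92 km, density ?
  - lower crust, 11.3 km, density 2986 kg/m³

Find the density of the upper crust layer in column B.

Take the compensation level at the base of the deeper column (depth z_c below the surface of column A) and equate Σ ρ_i t_i down to z_c; mantle fills any gap and the z_c terms cancel.
Column A: 1.25×923.2 + 9.56×2792 + 10.4×3045 + (z_c − 21.21)×3218
Column B: 0.587×0 + 7.92×ρ + 11.3×2986 + (z_c − 0.587 − 19.22)×3218
The z_c×3218 term appears on both sides and cancels. Collect the known terms of each column as K = Σ(ρt)_known − 3218 × (depth of known layers): K_A = 59513.52 − 3218×21.21 = −8740.26; K_B = 33741.8 − 3218×(0.587 + 19.22) = −29997.126.
Balance: K_A = K_B + 7.92×ρ, so ρ = (K_A − K_B)/7.92 = 21256.9/7.92 = 2680 kg/m³.

2680 kg/m³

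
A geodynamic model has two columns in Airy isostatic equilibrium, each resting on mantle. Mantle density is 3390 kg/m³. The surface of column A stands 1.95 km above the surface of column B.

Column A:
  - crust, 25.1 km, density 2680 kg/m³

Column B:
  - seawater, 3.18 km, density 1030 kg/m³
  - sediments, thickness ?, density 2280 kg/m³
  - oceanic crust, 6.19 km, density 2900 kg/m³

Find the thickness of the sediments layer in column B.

Take the compensation level at the base of the deeper column (depth z_c below the surface of column A) and equate Σ ρ_i t_i down to z_c; mantle fills any gap and the z_c terms cancel.
Column A: 25.1×2680 + (z_c − 25.1)×3390
Column B: 1.95×0 + 3.18×1030 + x×2280 + 6.19×2900 + (z_c − 1.95 − 9.37 − x)×3390
The z_c×3390 term appears on both sides and cancels. Collect the known terms of each column as K = Σ(ρt)_known − 3390 × (depth of known layers): K_A = 67268 − 3390×25.1 = −17821; K_B = 21226.4 − 3390×(1.95 + 9.37) = −17148.4.
Balance: K_A = K_B − x×(3390 − 2280), so x = (K_B − K_A)/(3390 − 2280) = 672.6/1110 = 0.606 km.

0.606 km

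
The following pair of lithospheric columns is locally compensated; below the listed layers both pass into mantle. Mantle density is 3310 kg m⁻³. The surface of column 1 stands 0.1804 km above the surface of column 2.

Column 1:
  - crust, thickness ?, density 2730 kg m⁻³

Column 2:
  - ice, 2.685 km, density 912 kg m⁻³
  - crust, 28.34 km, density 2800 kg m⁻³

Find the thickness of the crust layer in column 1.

Take the compensation level at the base of the deeper column (depth z_c below the surface of column 1) and equate Σ ρ_i t_i down to z_c; mantle fills any gap and the z_c terms cancel.
Column 1: x×2730 + (z_c − 0 − x)×3310
Column 2: 0.1804×0 + 2.685×912 + 28.34×2800 + (z_c − 0.1804 − 31.025)×3310
The z_c×3310 term appears on both sides and cancels. Collect the known terms of each column as K = Σ(ρt)_known − 3310 × (depth of known layers): K_1 = 0 − 3310×0 = 0; K_2 = 81800.72 − 3310×(0.1804 + 31.025) = −21489.154.
Balance: K_1 − x×(3310 − 2730) = K_2, so x = (K_1 − K_2)/(3310 − 2730) = 21489.2/580 = 37.1 km.

37.1 km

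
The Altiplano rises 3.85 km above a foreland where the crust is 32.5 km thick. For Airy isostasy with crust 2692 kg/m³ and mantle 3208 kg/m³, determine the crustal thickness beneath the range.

Root depth r = h ρ_c / (ρ_m − ρ_c) = 3.85 km × 2692 / 516 = 20.09 km.
Total thickness = T + h + r = 32.5 km + 3.85 km + 20.09 km = 56.4 km.

56.4 km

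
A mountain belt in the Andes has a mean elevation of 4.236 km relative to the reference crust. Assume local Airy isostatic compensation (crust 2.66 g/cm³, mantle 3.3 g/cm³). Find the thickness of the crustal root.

Equating mass per unit area of the two columns: the weight of the topography is balanced by the buoyancy of the root, ρ_c h = (ρ_m − ρ_c) r.
r = h · ρ_c / (ρ_m − ρ_c) = 4.236 km × 2.66 / (3.3 − 2.66) = 17.6 km.

17.6 km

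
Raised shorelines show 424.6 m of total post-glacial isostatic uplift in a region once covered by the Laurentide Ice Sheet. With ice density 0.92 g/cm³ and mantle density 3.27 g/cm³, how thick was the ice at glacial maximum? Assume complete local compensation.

u = t ρ_ice/ρ_m → t = u ρ_m/ρ_ice = 424.6 m × 3.27/0.92 = 1510 m.

1510 m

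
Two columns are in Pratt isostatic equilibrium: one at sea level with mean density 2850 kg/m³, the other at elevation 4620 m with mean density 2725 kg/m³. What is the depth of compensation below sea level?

ρ_ref D = ρ (D + h) → D (ρ_ref − ρ) = ρ h.
D = ρ h/(ρ_ref − ρ) = 2725 × 4620 m/(2850 − 2725) = 101000 m.

101000 m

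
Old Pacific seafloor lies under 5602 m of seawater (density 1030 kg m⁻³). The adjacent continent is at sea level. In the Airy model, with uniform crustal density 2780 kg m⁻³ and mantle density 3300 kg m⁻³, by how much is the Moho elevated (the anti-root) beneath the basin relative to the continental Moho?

Balancing pressure at the compensation depth: replacing crust with seawater at the top is compensated by replacing crust with mantle at the base: d (ρ_c − ρ_w) = a (ρ_m − ρ_c).
a = d (ρ_c − ρ_w)/(ρ_m − ρ_c) = 5602 m × 1750/520 = 18900 m.

18900 m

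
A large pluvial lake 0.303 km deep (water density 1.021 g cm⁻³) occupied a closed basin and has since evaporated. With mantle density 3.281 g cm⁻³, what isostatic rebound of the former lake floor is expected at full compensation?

0.0943 km

u = d ρ_w/ρ_m = 0.303 km × 1.021/3.281 = 0.0943 km.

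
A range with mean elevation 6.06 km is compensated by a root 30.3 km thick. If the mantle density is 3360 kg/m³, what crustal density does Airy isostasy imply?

2800 kg/m³

ρ_c h = (ρ_m − ρ_c) r → ρ_c (h + r) = ρ_m r → ρ_c = ρ_m r / (h + r).
ρ_c = 3360 × 30.3 km / (6.06 km + 30.3 km) = 2800 kg/m³.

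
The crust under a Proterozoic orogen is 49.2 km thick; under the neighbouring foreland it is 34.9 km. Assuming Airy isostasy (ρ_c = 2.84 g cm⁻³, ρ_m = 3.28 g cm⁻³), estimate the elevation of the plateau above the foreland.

1.92 km

Excess crust Δ = 49.2 km − 34.9 km = 14.3 km, split between elevation h and root r with h + r = Δ.
Airy balance ρ_c h = (ρ_m − ρ_c) r gives r = h ρ_c/(ρ_m − ρ_c), so h (1 + ρ_c/(ρ_m − ρ_c)) = Δ, i.e. h = Δ (ρ_m − ρ_c)/ρ_m.
h = 14.3 km × 0.44/3.28 = 1.92 km.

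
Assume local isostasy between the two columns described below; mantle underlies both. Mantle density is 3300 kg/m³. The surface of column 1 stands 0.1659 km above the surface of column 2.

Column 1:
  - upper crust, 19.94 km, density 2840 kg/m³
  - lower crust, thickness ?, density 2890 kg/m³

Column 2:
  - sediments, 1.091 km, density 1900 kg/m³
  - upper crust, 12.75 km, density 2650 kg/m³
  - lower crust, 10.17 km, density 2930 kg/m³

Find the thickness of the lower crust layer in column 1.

12.1 km

Take the compensation level at the base of the deeper column (depth z_c below the surface of column 1) and equate Σ ρ_i t_i down to z_c; mantle fills any gap and the z_c terms cancel.
Column 1: 19.94×2840 + x×2890 + (z_c − 19.94 − x)×3300
Column 2: 0.1659×0 + 1.091×1900 + 12.75×2650 + 10.17×2930 + (z_c − 0.1659 − 24.011)×3300
The z_c×3300 term appears on both sides and cancels. Collect the known terms of each column as K = Σ(ρt)_known − 3300 × (depth of known layers): K_1 = 56629.6 − 3300×19.94 = −9172.4; K_2 = 65658.5 − 3300×(0.1659 + 24.011) = −14125.27.
Balance: K_1 − x×(3300 − 2890) = K_2, so x = (K_1 − K_2)/(3300 − 2890) = 4952.87/410 = 12.1 km.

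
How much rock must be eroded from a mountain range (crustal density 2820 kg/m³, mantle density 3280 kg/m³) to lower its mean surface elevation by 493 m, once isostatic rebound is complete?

3520 m

Net drop Δ = e − u = e − e ρ_c/ρ_m = e (ρ_m − ρ_c)/ρ_m.
e = Δ ρ_m/(ρ_m − ρ_c) = 493 m × 3280/460 = 3520 m.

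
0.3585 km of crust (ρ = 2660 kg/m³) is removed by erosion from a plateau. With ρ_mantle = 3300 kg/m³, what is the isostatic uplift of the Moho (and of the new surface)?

Unloading: uplift u = e ρ_c/ρ_m = 0.3585 km × 2660/3300 = 0.289 km.

0.289 km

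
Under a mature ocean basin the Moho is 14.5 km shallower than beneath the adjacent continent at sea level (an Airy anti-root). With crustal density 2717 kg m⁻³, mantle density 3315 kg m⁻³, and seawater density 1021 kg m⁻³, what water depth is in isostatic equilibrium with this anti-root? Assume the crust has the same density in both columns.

5.11 km

Replacing a thickness d of crust by seawater at the top must be balanced by replacing crust with mantle at the base: d (ρ_c − ρ_w) = a (ρ_m − ρ_c).
d = a (ρ_m − ρ_c)/(ρ_c − ρ_w) = 14.5 km × 598/1696 = 5.11 km.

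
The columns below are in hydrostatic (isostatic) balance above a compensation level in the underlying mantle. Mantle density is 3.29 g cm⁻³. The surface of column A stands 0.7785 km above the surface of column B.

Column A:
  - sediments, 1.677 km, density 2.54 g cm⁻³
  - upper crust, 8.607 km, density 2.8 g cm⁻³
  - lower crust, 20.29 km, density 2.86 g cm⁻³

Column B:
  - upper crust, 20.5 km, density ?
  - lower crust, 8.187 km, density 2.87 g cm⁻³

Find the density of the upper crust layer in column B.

2.89 g cm⁻³

Take the compensation level at the base of the deeper column (depth z_c below the surface of column A) and equate Σ ρ_i t_i down to z_c; mantle fills any gap and the z_c terms cancel.
Column A: 1.677×2.54 + 8.607×2.8 + 20.29×2.86 + (z_c − 30.574)×3.29
Column B: 0.7785×0 + 20.5×ρ + 8.187×2.87 + (z_c − 0.7785 − 28.687)×3.29
The z_c×3.29 term appears on both sides and cancels. Collect the known terms of each column as K = Σ(ρt)_known − 3.29 × (depth of known layers): K_A = 86.38858 − 3.29×30.574 = −14.19988; K_B = 23.49669 − 3.29×(0.7785 + 28.687) = −73.444805.
Balance: K_A = K_B + 20.5×ρ, so ρ = (K_A − K_B)/20.5 = 59.2449/20.5 = 2.89 g cm⁻³.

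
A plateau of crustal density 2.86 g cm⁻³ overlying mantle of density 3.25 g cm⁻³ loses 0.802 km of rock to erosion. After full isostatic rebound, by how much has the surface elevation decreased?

0.0962 km

Rebound u = e ρ_c/ρ_m = 0.802 km × 2.86/3.25 = 0.7058 km.
Net surface drop = e − u = 0.802 km − 0.7058 km = e (ρ_m − ρ_c)/ρ_m = 0.0962 km.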